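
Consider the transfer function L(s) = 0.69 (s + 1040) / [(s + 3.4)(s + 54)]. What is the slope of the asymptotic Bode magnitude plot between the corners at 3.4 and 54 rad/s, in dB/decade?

-20 dB/decade

In this band the factors already past their corner are: pole at 3.4; net slope = -20 dB/decade.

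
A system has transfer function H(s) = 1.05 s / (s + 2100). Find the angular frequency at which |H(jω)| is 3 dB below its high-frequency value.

For a single-pole high-pass, the −3 dB point is at the pole: ω = 2100 rad/s.

2100 rad/s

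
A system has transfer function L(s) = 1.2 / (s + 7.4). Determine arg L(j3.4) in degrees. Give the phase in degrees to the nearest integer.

∠(j3.4 + 7.4) = arctan(3.4/7.4) = 24.68°
∠L(j3.4) = −24.68° = -24.68°

-25°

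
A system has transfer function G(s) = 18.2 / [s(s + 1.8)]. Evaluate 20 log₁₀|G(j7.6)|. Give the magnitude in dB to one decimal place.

-10.3 dB

|j7.6 + 1.8| = √(7.6² + 1.8²) = 7.81
|j7.6| = 7.6
|G(j7.6)| = 18.2 / (7.81 × 7.6) = 0.30661
20 log₁₀(0.30661) = -10.27 dB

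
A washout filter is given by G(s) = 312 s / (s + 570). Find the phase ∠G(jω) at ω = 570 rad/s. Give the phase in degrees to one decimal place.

45.0°

∠(j570) = 90.00°
∠(j570 + 570) = arctan(570/570) = 45.00°
∠G(j570) = 90.00° − 45.00° = 45.00°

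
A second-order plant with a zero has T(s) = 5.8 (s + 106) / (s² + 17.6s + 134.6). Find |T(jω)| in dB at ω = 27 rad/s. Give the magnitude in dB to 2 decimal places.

-1.58 dB

|j27 + 106| = √(27² + 106²) = 109.4
|(j27)² + 17.6(j27) + 134.6| = |-594.4 + j475.2| = 761
|T(j27)| = 5.8 × 109.4 / 761 = 0.83368
20 log₁₀(0.83368) = -1.580 dB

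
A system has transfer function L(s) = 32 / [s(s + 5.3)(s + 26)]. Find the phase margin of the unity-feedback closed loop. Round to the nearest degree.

87°

Gain crossover: |L(jω)| = 1 at ω ≈ 0.232 rad s⁻¹.
∠L(j0.232) = −90° − arctan(0.232/5.3) − arctan(0.232/26) ≈ -93.02°
PM = 180° + (-93.02°) = 86.98°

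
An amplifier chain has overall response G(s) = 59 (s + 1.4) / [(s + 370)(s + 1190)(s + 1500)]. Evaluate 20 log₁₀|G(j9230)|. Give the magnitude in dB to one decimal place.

-123.4 dB

|j9230 + 1.4| = √(9230² + 1.4²) = 9230
|j9230 + 370| = √(9230² + 370²) = 9237
|j9230 + 1190| = √(9230² + 1190²) = 9306
|j9230 + 1500| = √(9230² + 1500²) = 9351
|G(j9230)| = 59 × 9230 / (9237 × 9306 × 9351) = 6.7742e-07
20 log₁₀(6.7742e-07) = -123.38 dB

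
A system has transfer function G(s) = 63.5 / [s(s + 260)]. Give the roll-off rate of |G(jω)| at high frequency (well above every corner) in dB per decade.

With 0 zeros and 2 poles, the high-frequency asymptotic slope is 20 × (0 − 2) = -40 dB/decade.

-40 dB/decade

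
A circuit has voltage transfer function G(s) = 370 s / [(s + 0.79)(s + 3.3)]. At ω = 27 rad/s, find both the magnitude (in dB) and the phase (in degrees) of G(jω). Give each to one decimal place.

|G| = 22.7 dB, ∠G = -81.4°

|j27| = 27
|j27 + 0.79| = √(27² + 0.79²) = 27.01
|j27 + 3.3| = √(27² + 3.3²) = 27.2
|G(j27)| = 370 × 27 / (27.01 × 27.2) = 13.597
20 log₁₀(13.597) = 22.67 dB
∠(j27) = 90.00°
∠(j27 + 0.79) = arctan(27/0.79) = 88.32°
∠(j27 + 3.3) = arctan(27/3.3) = 83.03°
∠G(j27) = 90.00° − (88.32° + 83.03°) = -81.36°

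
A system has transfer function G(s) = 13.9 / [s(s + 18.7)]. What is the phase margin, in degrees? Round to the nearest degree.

88 deg

Gain crossover: |G(jω)| = 1 at ω ≈ 0.743 rad/s.
∠G(j0.743) = −90° − arctan(0.743/18.7) ≈ -92.27°
PM = 180° + (-92.27°) = 87.73°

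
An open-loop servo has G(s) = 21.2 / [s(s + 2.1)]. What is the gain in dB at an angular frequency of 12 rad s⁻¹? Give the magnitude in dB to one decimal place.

|j12 + 2.1| = √(12² + 2.1²) = 12.18
|j12| = 12
|G(j12)| = 21.2 / (12.18 × 12) = 0.14502
20 log₁₀(0.14502) = -16.77 dB

-16.8 dB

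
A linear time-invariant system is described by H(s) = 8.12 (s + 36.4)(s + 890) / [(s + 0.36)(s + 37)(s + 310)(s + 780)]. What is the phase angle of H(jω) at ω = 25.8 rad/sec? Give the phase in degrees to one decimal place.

-93.8°

∠(j25.8 + 36.4) = arctan(25.8/36.4) = 35.33°
∠(j25.8 + 890) = arctan(25.8/890) = 1.66°
∠(j25.8 + 0.36) = arctan(25.8/0.36) = 89.20°
∠(j25.8 + 37) = arctan(25.8/37) = 34.89°
∠(j25.8 + 310) = arctan(25.8/310) = 4.76°
∠(j25.8 + 780) = arctan(25.8/780) = 1.89°
∠H(j25.8) = 35.33° + 1.66° − (89.20° + 34.89° + 4.76° + 1.89°) = -93.75°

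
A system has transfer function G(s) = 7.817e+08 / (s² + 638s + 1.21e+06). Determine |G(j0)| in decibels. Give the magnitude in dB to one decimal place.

G(0) = 7.817e+08 / 1.21e+06 = 646.03
20 log₁₀(646.03) = 56.21 dB

56.2 dB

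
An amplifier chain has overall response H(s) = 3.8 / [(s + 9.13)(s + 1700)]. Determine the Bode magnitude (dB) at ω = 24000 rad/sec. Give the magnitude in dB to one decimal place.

-163.6 dB

|j24000 + 9.13| = √(24000² + 9.13²) = 2.4e+04
|j24000 + 1700| = √(24000² + 1700²) = 2.406e+04
|H(j24000)| = 3.8 / (2.4e+04 × 2.406e+04) = 6.5807e-09
20 log₁₀(6.5807e-09) = -163.63 dB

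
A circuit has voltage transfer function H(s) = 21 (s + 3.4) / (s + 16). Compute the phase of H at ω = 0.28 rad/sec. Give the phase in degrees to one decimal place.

3.7°

∠(j0.28 + 3.4) = arctan(0.28/3.4) = 4.71°
∠(j0.28 + 16) = arctan(0.28/16) = 1.00°
∠H(j0.28) = 4.71° − 1.00° = 3.71°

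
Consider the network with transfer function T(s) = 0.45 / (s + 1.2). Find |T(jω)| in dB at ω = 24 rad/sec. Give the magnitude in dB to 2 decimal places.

|j24 + 1.2| = √(24² + 1.2²) = 24.03
|T(j24)| = 0.45 / 24.03 = 0.018727
20 log₁₀(0.018727) = -34.551 dB

-34.55 dB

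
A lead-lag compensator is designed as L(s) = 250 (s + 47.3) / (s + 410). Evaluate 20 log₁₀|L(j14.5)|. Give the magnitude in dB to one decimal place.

|j14.5 + 47.3| = √(14.5² + 47.3²) = 49.47
|j14.5 + 410| = √(14.5² + 410²) = 410.3
|L(j14.5)| = 250 × 49.47 / 410.3 = 30.147
20 log₁₀(30.147) = 29.58 dB

29.6 dB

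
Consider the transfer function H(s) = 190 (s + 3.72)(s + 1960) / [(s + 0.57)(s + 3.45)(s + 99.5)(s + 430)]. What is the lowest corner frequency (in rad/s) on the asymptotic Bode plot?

0.57 rad/s

Break frequencies occur at each pole and zero magnitude: 0.57 rad/s, 3.45 rad/s, 3.72 rad/s, 99.5 rad/s, 430 rad/s, 1960 rad/s.
The lowest is 0.57 rad/s.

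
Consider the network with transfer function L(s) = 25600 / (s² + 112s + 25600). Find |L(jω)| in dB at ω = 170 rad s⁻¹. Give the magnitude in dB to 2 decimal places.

2.44 dB

|(j170)² + 112(j170) + 25600| = |-3300 + j19040| = 1.932e+04
|L(j170)| = 25600 / 1.932e+04 = 1.3248
20 log₁₀(1.3248) = 2.443 dB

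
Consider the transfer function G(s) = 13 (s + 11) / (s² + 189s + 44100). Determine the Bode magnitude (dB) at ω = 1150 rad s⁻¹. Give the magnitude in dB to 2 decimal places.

-38.76 dB

|j1150 + 11| = √(1150² + 11²) = 1150
|(j1150)² + 189(j1150) + 44100| = |-1.2784e+06 + j2.1735e+05| = 1.297e+06
|G(j1150)| = 13 × 1150 / 1.297e+06 = 0.011529
20 log₁₀(0.011529) = -38.764 dB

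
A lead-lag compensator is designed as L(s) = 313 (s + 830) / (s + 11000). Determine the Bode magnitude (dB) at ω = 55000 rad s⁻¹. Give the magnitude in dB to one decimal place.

|j55000 + 830| = √(55000² + 830²) = 5.501e+04
|j55000 + 11000| = √(55000² + 11000²) = 5.609e+04
|L(j55000)| = 313 × 5.501e+04 / 5.609e+04 = 306.96
20 log₁₀(306.96) = 49.74 dB

49.7 dB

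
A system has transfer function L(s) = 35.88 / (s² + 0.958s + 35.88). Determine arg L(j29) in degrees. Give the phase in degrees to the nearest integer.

-178°

∠[(j29)² + 0.958(j29) + 35.88] = ∠[-805.12 + j27.782] = 178.02°
∠L(j29) = −178.02° = -178.02°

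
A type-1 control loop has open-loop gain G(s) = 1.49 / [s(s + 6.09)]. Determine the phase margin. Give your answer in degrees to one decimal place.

87.7°

Gain crossover: |G(jω)| = 1 at ω ≈ 0.244 rad/sec.
∠G(j0.244) = −90° − arctan(0.244/6.09) ≈ -92.30°
PM = 180° + (-92.30°) = 87.70°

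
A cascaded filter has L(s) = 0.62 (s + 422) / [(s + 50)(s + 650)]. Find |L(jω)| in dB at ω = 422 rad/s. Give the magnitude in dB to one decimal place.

|j422 + 422| = √(422² + 422²) = 596.8
|j422 + 50| = √(422² + 50²) = 425
|j422 + 650| = √(422² + 650²) = 775
|L(j422)| = 0.62 × 596.8 / (425 × 775) = 0.0011236
20 log₁₀(0.0011236) = -58.99 dB

-59.0 dB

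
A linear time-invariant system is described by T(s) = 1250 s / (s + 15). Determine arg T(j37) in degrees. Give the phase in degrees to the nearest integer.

∠(j37) = 90.00°
∠(j37 + 15) = arctan(37/15) = 67.93°
∠T(j37) = 90.00° − 67.93° = 22.07°

22°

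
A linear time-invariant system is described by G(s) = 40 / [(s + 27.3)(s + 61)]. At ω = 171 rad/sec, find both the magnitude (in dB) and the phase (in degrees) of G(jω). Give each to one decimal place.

|G| = -57.9 dB, ∠G = -151.3°

|j171 + 27.3| = √(171² + 27.3²) = 173.2
|j171 + 61| = √(171² + 61²) = 181.6
|G(j171)| = 40 / (173.2 × 181.6) = 0.0012723
20 log₁₀(0.0012723) = -57.91 dB
∠(j171 + 27.3) = arctan(171/27.3) = 80.93°
∠(j171 + 61) = arctan(171/61) = 70.37°
∠G(j171) = − (80.93° + 70.37°) = -151.30°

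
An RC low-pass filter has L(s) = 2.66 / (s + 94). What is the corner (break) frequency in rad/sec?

The single real pole at s = −94 gives a corner at ω = 94 rad/sec.

94 rad/sec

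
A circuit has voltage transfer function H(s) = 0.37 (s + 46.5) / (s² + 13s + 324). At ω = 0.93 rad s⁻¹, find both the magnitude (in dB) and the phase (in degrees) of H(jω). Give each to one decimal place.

|H| = -25.5 dB, ∠H = -1.0°

|j0.93 + 46.5| = √(0.93² + 46.5²) = 46.51
|(j0.93)² + 13(j0.93) + 324| = |323.14 + j12.09| = 323.4
|H(j0.93)| = 0.37 × 46.51 / 323.4 = 0.053217
20 log₁₀(0.053217) = -25.48 dB
∠(j0.93 + 46.5) = arctan(0.93/46.5) = 1.15°
∠[(j0.93)² + 13(j0.93) + 324] = ∠[323.14 + j12.09] = 2.14°
∠H(j0.93) = 1.15° − 2.14° = -1.00°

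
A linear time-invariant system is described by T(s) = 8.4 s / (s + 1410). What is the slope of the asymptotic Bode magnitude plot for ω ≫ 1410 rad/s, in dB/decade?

With 1 zero and 1 pole, the high-frequency asymptotic slope is 20 × (1 − 1) = 0 dB/decade.

0 dB/decade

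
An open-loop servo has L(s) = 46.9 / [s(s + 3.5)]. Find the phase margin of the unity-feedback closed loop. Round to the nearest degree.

Gain crossover: |L(jω)| = 1 at ω ≈ 6.42 rad s⁻¹.
∠L(j6.42) = −90° − arctan(6.42/3.5) ≈ -151.39°
PM = 180° + (-151.39°) = 28.61°

29°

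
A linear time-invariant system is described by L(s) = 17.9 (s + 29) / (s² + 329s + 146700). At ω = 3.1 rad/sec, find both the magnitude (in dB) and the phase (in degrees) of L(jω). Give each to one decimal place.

|j3.1 + 29| = √(3.1² + 29²) = 29.17
|(j3.1)² + 329(j3.1) + 146700| = |1.4669e+05 + j1019.9| = 1.467e+05
|L(j3.1)| = 17.9 × 29.17 / 1.467e+05 = 0.0035588
20 log₁₀(0.0035588) = -48.97 dB
∠(j3.1 + 29) = arctan(3.1/29) = 6.10°
∠[(j3.1)² + 329(j3.1) + 146700] = ∠[1.4669e+05 + j1019.9] = 0.40°
∠L(j3.1) = 6.10° − 0.40° = 5.70°

|L| = -49.0 dB, ∠L = 5.7°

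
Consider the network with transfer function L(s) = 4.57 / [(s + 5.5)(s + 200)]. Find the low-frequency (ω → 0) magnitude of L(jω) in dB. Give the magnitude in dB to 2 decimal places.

-47.63 dB

L(0) = 4.57 / (5.5 × 200) = 0.0041545
20 log₁₀(0.0041545) = -47.630 dB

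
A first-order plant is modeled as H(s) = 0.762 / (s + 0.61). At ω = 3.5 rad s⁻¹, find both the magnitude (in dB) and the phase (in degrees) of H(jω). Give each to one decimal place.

|H| = -13.4 dB, ∠H = -80.1 deg

|j3.5 + 0.61| = √(3.5² + 0.61²) = 3.553
|H(j3.5)| = 0.762 / 3.553 = 0.21448
20 log₁₀(0.21448) = -13.37 dB
∠(j3.5 + 0.61) = arctan(3.5/0.61) = 80.11°
∠H(j3.5) = −80.11° = -80.11°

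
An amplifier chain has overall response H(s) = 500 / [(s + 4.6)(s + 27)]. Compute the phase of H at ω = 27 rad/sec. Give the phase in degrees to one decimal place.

∠(j27 + 4.6) = arctan(27/4.6) = 80.33°
∠(j27 + 27) = arctan(27/27) = 45.00°
∠H(j27) = − (80.33° + 45.00°) = -125.33°

-125.3 deg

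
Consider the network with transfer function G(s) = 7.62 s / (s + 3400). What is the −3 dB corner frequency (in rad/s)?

3400 rad/s

For a single-pole high-pass, the −3 dB point is at the pole: ω = 3400 rad/s.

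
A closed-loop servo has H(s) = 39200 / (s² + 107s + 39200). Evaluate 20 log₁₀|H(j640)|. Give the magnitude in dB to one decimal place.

|(j640)² + 107(j640) + 39200| = |-3.704e+05 + j68480| = 3.767e+05
|H(j640)| = 39200 / 3.767e+05 = 0.10407
20 log₁₀(0.10407) = -19.65 dB

-19.7 dB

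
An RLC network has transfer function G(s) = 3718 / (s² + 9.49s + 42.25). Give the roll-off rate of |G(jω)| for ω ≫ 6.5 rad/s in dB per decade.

With 0 zeros and 2 poles, the high-frequency asymptotic slope is 20 × (0 − 2) = -40 dB/decade.

-40 dB/decade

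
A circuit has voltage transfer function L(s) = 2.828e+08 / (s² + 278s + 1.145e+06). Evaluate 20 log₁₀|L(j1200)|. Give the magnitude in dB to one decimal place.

56.1 dB

|(j1200)² + 278(j1200) + 1.145e+06| = |-2.95e+05 + j3.336e+05| = 4.453e+05
|L(j1200)| = 2.828e+08 / 4.453e+05 = 635.04
20 log₁₀(635.04) = 56.06 dB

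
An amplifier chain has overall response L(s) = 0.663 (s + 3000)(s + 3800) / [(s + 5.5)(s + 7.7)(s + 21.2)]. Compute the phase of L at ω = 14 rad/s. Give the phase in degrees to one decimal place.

-162.7°

∠(j14 + 3000) = arctan(14/3000) = 0.27°
∠(j14 + 3800) = arctan(14/3800) = 0.21°
∠(j14 + 5.5) = arctan(14/5.5) = 68.55°
∠(j14 + 7.7) = arctan(14/7.7) = 61.19°
∠(j14 + 21.2) = arctan(14/21.2) = 33.44°
∠L(j14) = 0.27° + 0.21° − (68.55° + 61.19° + 33.44°) = -162.70°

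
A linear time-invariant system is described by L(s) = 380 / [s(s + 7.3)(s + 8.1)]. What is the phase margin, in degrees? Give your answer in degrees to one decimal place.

Gain crossover: |L(jω)| = 1 at ω ≈ 4.68 rad/sec.
∠L(j4.68) = −90° − arctan(4.68/7.3) − arctan(4.68/8.1) ≈ -152.71°
PM = 180° + (-152.71°) = 27.29°

27.3°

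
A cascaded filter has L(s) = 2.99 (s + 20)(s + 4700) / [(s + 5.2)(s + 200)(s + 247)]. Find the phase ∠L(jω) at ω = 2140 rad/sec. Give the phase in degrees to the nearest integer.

∠(j2140 + 20) = arctan(2140/20) = 89.46°
∠(j2140 + 4700) = arctan(2140/4700) = 24.48°
∠(j2140 + 5.2) = arctan(2140/5.2) = 89.86°
∠(j2140 + 200) = arctan(2140/200) = 84.66°
∠(j2140 + 247) = arctan(2140/247) = 83.42°
∠L(j2140) = 89.46° + 24.48° − (89.86° + 84.66° + 83.42°) = -143.99°

-144°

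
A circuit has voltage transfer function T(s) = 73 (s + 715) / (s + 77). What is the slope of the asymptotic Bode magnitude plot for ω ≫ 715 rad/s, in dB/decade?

0 dB/decade

With 1 zero and 1 pole, the high-frequency asymptotic slope is 20 × (1 − 1) = 0 dB/decade.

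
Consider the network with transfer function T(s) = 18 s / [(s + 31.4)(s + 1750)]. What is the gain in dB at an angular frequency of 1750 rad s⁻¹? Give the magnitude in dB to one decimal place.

-42.8 dB

|j1750| = 1750
|j1750 + 31.4| = √(1750² + 31.4²) = 1750
|j1750 + 1750| = √(1750² + 1750²) = 2475
|T(j1750)| = 18 × 1750 / (1750 × 2475) = 0.0072719
20 log₁₀(0.0072719) = -42.77 dB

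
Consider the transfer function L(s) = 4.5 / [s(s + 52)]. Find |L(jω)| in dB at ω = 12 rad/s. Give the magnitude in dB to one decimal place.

-43.1 dB

|j12 + 52| = √(12² + 52²) = 53.37
|j12| = 12
|L(j12)| = 4.5 / (53.37 × 12) = 0.0070269
20 log₁₀(0.0070269) = -43.06 dB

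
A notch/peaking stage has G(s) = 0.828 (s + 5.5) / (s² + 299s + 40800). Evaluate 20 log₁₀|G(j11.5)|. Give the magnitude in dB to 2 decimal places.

|j11.5 + 5.5| = √(11.5² + 5.5²) = 12.75
|(j11.5)² + 299(j11.5) + 40800| = |40668 + j3438.5| = 4.081e+04
|G(j11.5)| = 0.828 × 12.75 / 4.081e+04 = 0.00025862
20 log₁₀(0.00025862) = -71.747 dB

-71.75 dB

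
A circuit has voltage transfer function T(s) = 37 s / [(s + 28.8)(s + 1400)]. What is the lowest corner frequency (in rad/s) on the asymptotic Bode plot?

Break frequencies occur at each pole and zero magnitude: 28.8 rad/s, 1400 rad/s.
The lowest is 28.8 rad/s.

28.8 rad/s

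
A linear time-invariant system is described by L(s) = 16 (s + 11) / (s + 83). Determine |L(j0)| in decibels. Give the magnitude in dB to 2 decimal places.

6.53 dB

L(0) = 16 × 11 / 83 = 2.1205
20 log₁₀(2.1205) = 6.529 dB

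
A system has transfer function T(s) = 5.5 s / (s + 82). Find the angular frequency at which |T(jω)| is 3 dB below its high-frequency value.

For a single-pole high-pass, the −3 dB point is at the pole: ω = 82 rad s⁻¹.

82 rad s⁻¹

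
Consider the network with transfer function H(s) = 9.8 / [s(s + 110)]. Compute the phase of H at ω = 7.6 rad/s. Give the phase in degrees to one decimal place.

-94.0°

∠(j7.6 + 110) = arctan(7.6/110) = 3.95°
∠(j7.6) = 90.00°
∠H(j7.6) = − (3.95° + 90.00°) = -93.95°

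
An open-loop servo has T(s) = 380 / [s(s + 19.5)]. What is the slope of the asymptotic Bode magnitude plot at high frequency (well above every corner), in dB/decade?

With 0 zeros and 2 poles, the high-frequency asymptotic slope is 20 × (0 − 2) = -40 dB/decade.

-40 dB/decade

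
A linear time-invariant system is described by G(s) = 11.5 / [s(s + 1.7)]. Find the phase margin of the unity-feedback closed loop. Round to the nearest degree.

28°

Gain crossover: |G(jω)| = 1 at ω ≈ 3.19 rad s⁻¹.
∠G(j3.19) = −90° − arctan(3.19/1.7) ≈ -151.91°
PM = 180° + (-151.91°) = 28.09°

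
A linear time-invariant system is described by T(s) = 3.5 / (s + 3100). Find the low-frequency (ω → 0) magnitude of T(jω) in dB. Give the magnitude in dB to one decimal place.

T(0) = 3.5 / 3100 = 0.001129
20 log₁₀(0.001129) = -58.95 dB

-58.9 dB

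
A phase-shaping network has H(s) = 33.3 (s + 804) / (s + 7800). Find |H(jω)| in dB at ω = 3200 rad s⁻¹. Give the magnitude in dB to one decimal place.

|j3200 + 804| = √(3200² + 804²) = 3299
|j3200 + 7800| = √(3200² + 7800²) = 8431
|H(j3200)| = 33.3 × 3299 / 8431 = 13.032
20 log₁₀(13.032) = 22.30 dB

22.3 dB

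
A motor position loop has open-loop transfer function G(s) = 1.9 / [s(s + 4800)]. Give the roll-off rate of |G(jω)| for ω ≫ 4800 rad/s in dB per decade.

-40 dB/decade

With 0 zeros and 2 poles, the high-frequency asymptotic slope is 20 × (0 − 2) = -40 dB/decade.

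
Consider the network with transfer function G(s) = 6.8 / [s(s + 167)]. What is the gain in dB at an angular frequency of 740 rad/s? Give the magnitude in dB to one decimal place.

-98.3 dB

|j740 + 167| = √(740² + 167²) = 758.6
|j740| = 740
|G(j740)| = 6.8 / (758.6 × 740) = 1.2113e-05
20 log₁₀(1.2113e-05) = -98.33 dB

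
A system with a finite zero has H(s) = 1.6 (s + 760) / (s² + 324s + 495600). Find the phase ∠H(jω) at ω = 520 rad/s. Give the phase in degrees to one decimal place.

∠(j520 + 760) = arctan(520/760) = 34.38°
∠[(j520)² + 324(j520) + 495600] = ∠[2.252e+05 + j1.6848e+05] = 36.80°
∠H(j520) = 34.38° − 36.80° = -2.42°

-2.4°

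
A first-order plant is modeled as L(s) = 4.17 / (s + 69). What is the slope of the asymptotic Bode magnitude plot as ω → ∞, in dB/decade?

-20 dB/decade

With 0 zeros and 1 pole, the high-frequency asymptotic slope is 20 × (0 − 1) = -20 dB/decade.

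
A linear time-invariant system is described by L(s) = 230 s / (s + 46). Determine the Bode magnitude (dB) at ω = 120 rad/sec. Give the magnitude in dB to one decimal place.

46.6 dB

|j120| = 120
|j120 + 46| = √(120² + 46²) = 128.5
|L(j120)| = 230 × 120 / 128.5 = 214.76
20 log₁₀(214.76) = 46.64 dB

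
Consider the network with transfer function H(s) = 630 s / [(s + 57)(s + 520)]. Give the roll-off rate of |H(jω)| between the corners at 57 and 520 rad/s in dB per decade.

0 dB/decade

In this band the factors already past their corner are: 1 differentiator zero, pole at 57; net slope = 0 dB/decade.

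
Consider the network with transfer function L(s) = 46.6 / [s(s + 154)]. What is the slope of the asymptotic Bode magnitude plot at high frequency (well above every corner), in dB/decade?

-40 dB/decade

With 0 zeros and 2 poles, the high-frequency asymptotic slope is 20 × (0 − 2) = -40 dB/decade.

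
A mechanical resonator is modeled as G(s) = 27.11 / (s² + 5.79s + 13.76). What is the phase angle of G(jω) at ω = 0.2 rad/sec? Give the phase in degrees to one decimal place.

-4.8 deg

∠[(j0.2)² + 5.79(j0.2) + 13.76] = ∠[13.72 + j1.158] = 4.82°
∠G(j0.2) = −4.82° = -4.82°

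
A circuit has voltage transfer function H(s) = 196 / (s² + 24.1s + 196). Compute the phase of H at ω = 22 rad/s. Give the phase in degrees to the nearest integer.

-119°

∠[(j22)² + 24.1(j22) + 196] = ∠[-288 + j530.2] = 118.51°
∠H(j22) = −118.51° = -118.51°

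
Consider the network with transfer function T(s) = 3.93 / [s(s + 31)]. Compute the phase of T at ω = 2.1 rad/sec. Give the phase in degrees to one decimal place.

-93.9 deg

∠(j2.1 + 31) = arctan(2.1/31) = 3.88°
∠(j2.1) = 90.00°
∠T(j2.1) = − (3.88° + 90.00°) = -93.88°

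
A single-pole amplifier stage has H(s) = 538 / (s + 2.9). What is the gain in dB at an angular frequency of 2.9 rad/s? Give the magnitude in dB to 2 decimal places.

|j2.9 + 2.9| = √(2.9² + 2.9²) = 4.101
|H(j2.9)| = 538 / 4.101 = 131.18
20 log₁₀(131.18) = 42.357 dB

42.36 dB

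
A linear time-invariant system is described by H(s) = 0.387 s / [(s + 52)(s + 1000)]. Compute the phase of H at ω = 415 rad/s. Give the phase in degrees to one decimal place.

∠(j415) = 90.00°
∠(j415 + 52) = arctan(415/52) = 82.86°
∠(j415 + 1000) = arctan(415/1000) = 22.54°
∠H(j415) = 90.00° − (82.86° + 22.54°) = -15.40°

-15.4 deg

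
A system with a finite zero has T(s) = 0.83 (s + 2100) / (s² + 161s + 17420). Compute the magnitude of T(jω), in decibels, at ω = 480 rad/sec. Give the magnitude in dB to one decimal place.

|j480 + 2100| = √(480² + 2100²) = 2154
|(j480)² + 161(j480) + 17420| = |-2.1298e+05 + j77280| = 2.266e+05
|T(j480)| = 0.83 × 2154 / 2.266e+05 = 0.0078915
20 log₁₀(0.0078915) = -42.06 dB

-42.1 dB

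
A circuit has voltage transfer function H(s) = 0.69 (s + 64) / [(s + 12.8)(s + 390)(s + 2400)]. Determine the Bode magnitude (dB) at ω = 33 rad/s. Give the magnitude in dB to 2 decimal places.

-116.51 dB

|j33 + 64| = √(33² + 64²) = 72.01
|j33 + 12.8| = √(33² + 12.8²) = 35.4
|j33 + 390| = √(33² + 390²) = 391.4
|j33 + 2400| = √(33² + 2400²) = 2400
|H(j33)| = 0.69 × 72.01 / (35.4 × 391.4 × 2400) = 1.4942e-06
20 log₁₀(1.4942e-06) = -116.512 dB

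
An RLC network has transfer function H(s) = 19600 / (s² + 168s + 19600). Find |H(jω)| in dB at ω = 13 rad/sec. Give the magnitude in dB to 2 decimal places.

|(j13)² + 168(j13) + 19600| = |19431 + j2184| = 1.955e+04
|H(j13)| = 19600 / 1.955e+04 = 1.0024
20 log₁₀(1.0024) = 0.021 dB

0.02 dB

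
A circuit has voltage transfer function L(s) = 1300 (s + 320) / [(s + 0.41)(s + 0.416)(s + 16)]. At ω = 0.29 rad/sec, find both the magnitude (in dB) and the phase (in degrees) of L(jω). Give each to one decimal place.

|L| = 100.2 dB, ∠L = -71.1°

|j0.29 + 320| = √(0.29² + 320²) = 320
|j0.29 + 0.41| = √(0.29² + 0.41²) = 0.5022
|j0.29 + 0.416| = √(0.29² + 0.416²) = 0.5071
|j0.29 + 16| = √(0.29² + 16²) = 16
|L(j0.29)| = 1300 × 320 / (0.5022 × 0.5071 × 16) = 1.0208e+05
20 log₁₀(1.0208e+05) = 100.18 dB
∠(j0.29 + 320) = arctan(0.29/320) = 0.05°
∠(j0.29 + 0.41) = arctan(0.29/0.41) = 35.27°
∠(j0.29 + 0.416) = arctan(0.29/0.416) = 34.88°
∠(j0.29 + 16) = arctan(0.29/16) = 1.04°
∠L(j0.29) = 0.05° − (35.27° + 34.88° + 1.04°) = -71.14°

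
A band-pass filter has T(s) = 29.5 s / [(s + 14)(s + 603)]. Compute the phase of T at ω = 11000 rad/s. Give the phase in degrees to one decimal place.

-86.8°

∠(j11000) = 90.00°
∠(j11000 + 14) = arctan(11000/14) = 89.93°
∠(j11000 + 603) = arctan(11000/603) = 86.86°
∠T(j11000) = 90.00° − (89.93° + 86.86°) = -86.79°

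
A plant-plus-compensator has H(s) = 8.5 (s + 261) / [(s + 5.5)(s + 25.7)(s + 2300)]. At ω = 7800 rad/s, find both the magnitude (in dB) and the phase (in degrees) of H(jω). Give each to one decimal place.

|H| = -137.5 dB, ∠H = -165.3°

|j7800 + 261| = √(7800² + 261²) = 7804
|j7800 + 5.5| = √(7800² + 5.5²) = 7800
|j7800 + 25.7| = √(7800² + 25.7²) = 7800
|j7800 + 2300| = √(7800² + 2300²) = 8132
|H(j7800)| = 8.5 × 7804 / (7800 × 7800 × 8132) = 1.3408e-07
20 log₁₀(1.3408e-07) = -137.45 dB
∠(j7800 + 261) = arctan(7800/261) = 88.08°
∠(j7800 + 5.5) = arctan(7800/5.5) = 89.96°
∠(j7800 + 25.7) = arctan(7800/25.7) = 89.81°
∠(j7800 + 2300) = arctan(7800/2300) = 73.57°
∠H(j7800) = 88.08° − (89.96° + 89.81° + 73.57°) = -165.26°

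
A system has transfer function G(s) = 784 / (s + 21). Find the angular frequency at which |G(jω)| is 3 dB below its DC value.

For a single-pole low-pass, the −3 dB point is at the pole: ω = 21 rad s⁻¹.

21 rad s⁻¹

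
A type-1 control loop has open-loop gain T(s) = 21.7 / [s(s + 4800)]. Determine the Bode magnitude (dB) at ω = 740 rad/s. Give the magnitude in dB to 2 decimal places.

-104.38 dB

|j740 + 4800| = √(740² + 4800²) = 4857
|j740| = 740
|T(j740)| = 21.7 / (4857 × 740) = 6.0379e-06
20 log₁₀(6.0379e-06) = -104.382 dB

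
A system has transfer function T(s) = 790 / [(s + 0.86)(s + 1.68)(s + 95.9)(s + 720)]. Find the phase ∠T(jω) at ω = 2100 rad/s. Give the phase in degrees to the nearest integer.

-338°

∠(j2100 + 0.86) = arctan(2100/0.86) = 89.98°
∠(j2100 + 1.68) = arctan(2100/1.68) = 89.95°
∠(j2100 + 95.9) = arctan(2100/95.9) = 87.39°
∠(j2100 + 720) = arctan(2100/720) = 71.08°
∠T(j2100) = − (89.98° + 89.95° + 87.39° + 71.08°) = -338.39°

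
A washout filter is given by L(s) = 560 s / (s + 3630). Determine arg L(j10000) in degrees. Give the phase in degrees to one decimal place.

∠(j10000) = 90.00°
∠(j10000 + 3630) = arctan(10000/3630) = 70.05°
∠L(j10000) = 90.00° − 70.05° = 19.95°

20.0 deg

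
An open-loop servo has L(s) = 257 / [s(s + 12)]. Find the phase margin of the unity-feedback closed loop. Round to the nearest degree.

Gain crossover: |L(jω)| = 1 at ω ≈ 14 rad/sec.
∠L(j14) = −90° − arctan(14/12) ≈ -139.32°
PM = 180° + (-139.32°) = 40.68°

41 deg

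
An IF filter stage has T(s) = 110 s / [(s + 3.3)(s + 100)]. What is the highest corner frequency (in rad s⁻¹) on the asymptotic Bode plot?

Break frequencies occur at each pole and zero magnitude: 3.3 rad s⁻¹, 100 rad s⁻¹.
The highest is 100 rad s⁻¹.

100 rad s⁻¹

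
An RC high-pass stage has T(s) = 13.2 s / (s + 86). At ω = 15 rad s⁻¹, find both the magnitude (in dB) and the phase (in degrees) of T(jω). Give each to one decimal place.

|j15| = 15
|j15 + 86| = √(15² + 86²) = 87.3
|T(j15)| = 13.2 × 15 / 87.3 = 2.2681
20 log₁₀(2.2681) = 7.11 dB
∠(j15) = 90.00°
∠(j15 + 86) = arctan(15/86) = 9.89°
∠T(j15) = 90.00° − 9.89° = 80.11°

|T| = 7.1 dB, ∠T = 80.1 deg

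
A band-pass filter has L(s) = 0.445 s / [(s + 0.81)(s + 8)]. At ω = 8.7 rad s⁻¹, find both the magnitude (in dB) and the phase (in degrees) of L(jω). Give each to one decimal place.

|L| = -28.5 dB, ∠L = -42.1 deg

|j8.7| = 8.7
|j8.7 + 0.81| = √(8.7² + 0.81²) = 8.738
|j8.7 + 8| = √(8.7² + 8²) = 11.82
|L(j8.7)| = 0.445 × 8.7 / (8.738 × 11.82) = 0.037489
20 log₁₀(0.037489) = -28.52 dB
∠(j8.7) = 90.00°
∠(j8.7 + 0.81) = arctan(8.7/0.81) = 84.68°
∠(j8.7 + 8) = arctan(8.7/8) = 47.40°
∠L(j8.7) = 90.00° − (84.68° + 47.40°) = -42.08°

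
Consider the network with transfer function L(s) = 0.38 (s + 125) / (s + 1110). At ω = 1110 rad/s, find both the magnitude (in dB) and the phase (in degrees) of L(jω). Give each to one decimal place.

|L| = -11.4 dB, ∠L = 38.6°

|j1110 + 125| = √(1110² + 125²) = 1117
|j1110 + 1110| = √(1110² + 1110²) = 1570
|L(j1110)| = 0.38 × 1117 / 1570 = 0.2704
20 log₁₀(0.2704) = -11.36 dB
∠(j1110 + 125) = arctan(1110/125) = 83.57°
∠(j1110 + 1110) = arctan(1110/1110) = 45.00°
∠L(j1110) = 83.57° − 45.00° = 38.57°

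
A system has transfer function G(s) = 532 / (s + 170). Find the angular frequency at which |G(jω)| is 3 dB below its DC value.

170 rad/s

For a single-pole low-pass, the −3 dB point is at the pole: ω = 170 rad/s.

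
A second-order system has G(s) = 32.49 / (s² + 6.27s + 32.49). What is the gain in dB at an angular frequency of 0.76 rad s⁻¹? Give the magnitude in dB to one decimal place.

0.1 dB

|(j0.76)² + 6.27(j0.76) + 32.49| = |31.912 + j4.7652| = 32.27
|G(j0.76)| = 32.49 / 32.27 = 1.0069
20 log₁₀(1.0069) = 0.06 dB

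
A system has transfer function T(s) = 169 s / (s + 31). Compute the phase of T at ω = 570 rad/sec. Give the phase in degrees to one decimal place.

3.1°

∠(j570) = 90.00°
∠(j570 + 31) = arctan(570/31) = 86.89°
∠T(j570) = 90.00° − 86.89° = 3.11°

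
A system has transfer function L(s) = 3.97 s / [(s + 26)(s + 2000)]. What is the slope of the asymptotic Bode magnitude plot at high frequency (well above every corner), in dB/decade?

With 1 zero and 2 poles, the high-frequency asymptotic slope is 20 × (1 − 2) = -20 dB/decade.

-20 dB/decade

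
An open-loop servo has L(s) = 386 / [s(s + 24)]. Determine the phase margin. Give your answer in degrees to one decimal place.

59.9°

Gain crossover: |L(jω)| = 1 at ω ≈ 13.9 rad s⁻¹.
∠L(j13.9) = −90° − arctan(13.9/24) ≈ -120.10°
PM = 180° + (-120.10°) = 59.90°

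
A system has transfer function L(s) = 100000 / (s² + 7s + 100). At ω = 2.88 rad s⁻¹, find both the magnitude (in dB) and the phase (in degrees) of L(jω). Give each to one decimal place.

|(j2.88)² + 7(j2.88) + 100| = |91.706 + j20.16| = 93.9
|L(j2.88)| = 100000 / 93.9 = 1065
20 log₁₀(1065) = 60.55 dB
∠[(j2.88)² + 7(j2.88) + 100] = ∠[91.706 + j20.16] = 12.40°
∠L(j2.88) = −12.40° = -12.40°

|L| = 60.5 dB, ∠L = -12.4°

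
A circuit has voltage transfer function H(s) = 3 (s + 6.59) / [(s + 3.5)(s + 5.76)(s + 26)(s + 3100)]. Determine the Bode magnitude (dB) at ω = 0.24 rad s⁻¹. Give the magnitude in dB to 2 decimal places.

-98.32 dB

|j0.24 + 6.59| = √(0.24² + 6.59²) = 6.594
|j0.24 + 3.5| = √(0.24² + 3.5²) = 3.508
|j0.24 + 5.76| = √(0.24² + 5.76²) = 5.765
|j0.24 + 26| = √(0.24² + 26²) = 26
|j0.24 + 3100| = √(0.24² + 3100²) = 3100
|H(j0.24)| = 3 × 6.594 / (3.508 × 5.765 × 26 × 3100) = 1.2135e-05
20 log₁₀(1.2135e-05) = -98.319 dB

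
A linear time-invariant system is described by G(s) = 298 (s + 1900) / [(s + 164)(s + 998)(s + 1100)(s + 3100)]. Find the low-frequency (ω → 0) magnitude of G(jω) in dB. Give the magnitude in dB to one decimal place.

G(0) = 298 × 1900 / (164 × 998 × 1100 × 3100) = 1.0145e-06
20 log₁₀(1.0145e-06) = -119.88 dB

-119.9 dB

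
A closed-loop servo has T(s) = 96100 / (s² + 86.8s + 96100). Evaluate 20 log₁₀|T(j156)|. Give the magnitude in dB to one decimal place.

|(j156)² + 86.8(j156) + 96100| = |71764 + j13541| = 7.303e+04
|T(j156)| = 96100 / 7.303e+04 = 1.3159
20 log₁₀(1.3159) = 2.38 dB

2.4 dB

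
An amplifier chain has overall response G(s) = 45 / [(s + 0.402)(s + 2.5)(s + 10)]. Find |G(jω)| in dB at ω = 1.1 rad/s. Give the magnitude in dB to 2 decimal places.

2.91 dB

|j1.1 + 0.402| = √(1.1² + 0.402²) = 1.171
|j1.1 + 2.5| = √(1.1² + 2.5²) = 2.731
|j1.1 + 10| = √(1.1² + 10²) = 10.06
|G(j1.1)| = 45 / (1.171 × 2.731 × 10.06) = 1.3984
20 log₁₀(1.3984) = 2.912 dB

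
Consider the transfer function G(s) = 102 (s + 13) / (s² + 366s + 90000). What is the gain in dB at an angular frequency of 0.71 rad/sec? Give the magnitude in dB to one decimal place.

-36.6 dB

|j0.71 + 13| = √(0.71² + 13²) = 13.02
|(j0.71)² + 366(j0.71) + 90000| = |89999 + j259.86| = 9e+04
|G(j0.71)| = 102 × 13.02 / 9e+04 = 0.014755
20 log₁₀(0.014755) = -36.62 dB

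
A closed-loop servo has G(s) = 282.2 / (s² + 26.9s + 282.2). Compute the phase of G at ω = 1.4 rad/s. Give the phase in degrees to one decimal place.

∠[(j1.4)² + 26.9(j1.4) + 282.2] = ∠[280.24 + j37.66] = 7.65°
∠G(j1.4) = −7.65° = -7.65°

-7.7 deg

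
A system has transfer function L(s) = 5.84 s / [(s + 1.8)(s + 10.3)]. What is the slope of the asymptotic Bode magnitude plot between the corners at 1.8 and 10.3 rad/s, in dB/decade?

In this band the factors already past their corner are: 1 differentiator zero, pole at 1.8; net slope = 0 dB/decade.

0 dB/decade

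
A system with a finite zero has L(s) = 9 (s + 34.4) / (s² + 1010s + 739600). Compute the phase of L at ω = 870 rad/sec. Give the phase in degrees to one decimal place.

∠(j870 + 34.4) = arctan(870/34.4) = 87.74°
∠[(j870)² + 1010(j870) + 739600] = ∠[-17300 + j8.787e+05] = 91.13°
∠L(j870) = 87.74° − 91.13° = -3.39°

-3.4°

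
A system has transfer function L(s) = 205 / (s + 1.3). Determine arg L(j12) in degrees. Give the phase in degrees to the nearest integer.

∠(j12 + 1.3) = arctan(12/1.3) = 83.82°
∠L(j12) = −83.82° = -83.82°

-84°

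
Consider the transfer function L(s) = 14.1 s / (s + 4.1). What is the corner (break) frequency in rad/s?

4.1 rad/s

The single real pole at s = −4.1 gives a corner at ω = 4.1 rad/s.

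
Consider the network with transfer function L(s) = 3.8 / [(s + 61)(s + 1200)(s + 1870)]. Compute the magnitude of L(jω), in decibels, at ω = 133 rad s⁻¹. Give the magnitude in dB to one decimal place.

|j133 + 61| = √(133² + 61²) = 146.3
|j133 + 1200| = √(133² + 1200²) = 1207
|j133 + 1870| = √(133² + 1870²) = 1875
|L(j133)| = 3.8 / (146.3 × 1207 × 1875) = 1.1474e-08
20 log₁₀(1.1474e-08) = -158.81 dB

-158.8 dB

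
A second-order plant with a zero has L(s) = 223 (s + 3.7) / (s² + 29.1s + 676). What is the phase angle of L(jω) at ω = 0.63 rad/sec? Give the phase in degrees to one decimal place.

∠(j0.63 + 3.7) = arctan(0.63/3.7) = 9.66°
∠[(j0.63)² + 29.1(j0.63) + 676] = ∠[675.6 + j18.333] = 1.55°
∠L(j0.63) = 9.66° − 1.55° = 8.11°

8.1°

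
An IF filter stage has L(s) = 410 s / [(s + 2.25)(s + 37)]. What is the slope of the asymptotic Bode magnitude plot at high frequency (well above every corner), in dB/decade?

-20 dB/decade

With 1 zero and 2 poles, the high-frequency asymptotic slope is 20 × (1 − 2) = -20 dB/decade.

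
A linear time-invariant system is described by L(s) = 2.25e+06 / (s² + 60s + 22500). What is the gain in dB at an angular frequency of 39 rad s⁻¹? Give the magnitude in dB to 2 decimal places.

40.55 dB

|(j39)² + 60(j39) + 22500| = |20979 + j2340| = 2.111e+04
|L(j39)| = 2.25e+06 / 2.111e+04 = 106.59
20 log₁₀(106.59) = 40.554 dB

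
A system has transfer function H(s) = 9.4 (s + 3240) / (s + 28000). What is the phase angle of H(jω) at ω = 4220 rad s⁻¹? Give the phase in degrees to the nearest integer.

∠(j4220 + 3240) = arctan(4220/3240) = 52.48°
∠(j4220 + 28000) = arctan(4220/28000) = 8.57°
∠H(j4220) = 52.48° − 8.57° = 43.91°

44°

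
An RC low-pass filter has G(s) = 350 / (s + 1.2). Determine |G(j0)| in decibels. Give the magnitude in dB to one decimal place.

49.3 dB

G(0) = 350 / 1.2 = 291.67
20 log₁₀(291.67) = 49.30 dB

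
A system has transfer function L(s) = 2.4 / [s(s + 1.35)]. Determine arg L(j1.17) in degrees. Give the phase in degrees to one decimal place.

∠(j1.17 + 1.35) = arctan(1.17/1.35) = 40.91°
∠(j1.17) = 90.00°
∠L(j1.17) = − (40.91° + 90.00°) = -130.91°

-130.9°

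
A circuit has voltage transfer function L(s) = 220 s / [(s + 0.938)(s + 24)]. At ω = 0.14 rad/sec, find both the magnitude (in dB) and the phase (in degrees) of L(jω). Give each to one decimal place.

|j0.14| = 0.14
|j0.14 + 0.938| = √(0.14² + 0.938²) = 0.9484
|j0.14 + 24| = √(0.14² + 24²) = 24
|L(j0.14)| = 220 × 0.14 / (0.9484 × 24) = 1.3531
20 log₁₀(1.3531) = 2.63 dB
∠(j0.14) = 90.00°
∠(j0.14 + 0.938) = arctan(0.14/0.938) = 8.49°
∠(j0.14 + 24) = arctan(0.14/24) = 0.33°
∠L(j0.14) = 90.00° − (8.49° + 0.33°) = 81.18°

|L| = 2.6 dB, ∠L = 81.2 deg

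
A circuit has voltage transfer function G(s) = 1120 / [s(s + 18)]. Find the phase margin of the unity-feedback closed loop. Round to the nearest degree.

30°

Gain crossover: |G(jω)| = 1 at ω ≈ 31.1 rad/sec.
∠G(j31.1) = −90° − arctan(31.1/18) ≈ -149.97°
PM = 180° + (-149.97°) = 30.03°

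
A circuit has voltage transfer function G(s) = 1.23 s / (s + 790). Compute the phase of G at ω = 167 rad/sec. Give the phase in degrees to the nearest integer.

78°

∠(j167) = 90.00°
∠(j167 + 790) = arctan(167/790) = 11.94°
∠G(j167) = 90.00° − 11.94° = 78.06°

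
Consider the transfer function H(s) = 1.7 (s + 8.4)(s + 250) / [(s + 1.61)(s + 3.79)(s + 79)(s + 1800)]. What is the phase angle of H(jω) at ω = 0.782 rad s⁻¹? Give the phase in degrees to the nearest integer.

∠(j0.782 + 8.4) = arctan(0.782/8.4) = 5.32°
∠(j0.782 + 250) = arctan(0.782/250) = 0.18°
∠(j0.782 + 1.61) = arctan(0.782/1.61) = 25.91°
∠(j0.782 + 3.79) = arctan(0.782/3.79) = 11.66°
∠(j0.782 + 79) = arctan(0.782/79) = 0.57°
∠(j0.782 + 1800) = arctan(0.782/1800) = 0.02°
∠H(j0.782) = 5.32° + 0.18° − (25.91° + 11.66° + 0.57° + 0.02°) = -32.66°

-33°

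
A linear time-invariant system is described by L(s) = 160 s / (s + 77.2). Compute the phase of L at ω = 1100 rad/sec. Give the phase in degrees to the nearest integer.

4 deg

∠(j1100) = 90.00°
∠(j1100 + 77.2) = arctan(1100/77.2) = 85.99°
∠L(j1100) = 90.00° − 85.99° = 4.01°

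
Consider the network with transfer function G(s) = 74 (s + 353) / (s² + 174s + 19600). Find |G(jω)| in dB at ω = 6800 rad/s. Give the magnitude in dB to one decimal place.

-39.3 dB

|j6800 + 353| = √(6800² + 353²) = 6809
|(j6800)² + 174(j6800) + 19600| = |-4.622e+07 + j1.1832e+06| = 4.624e+07
|G(j6800)| = 74 × 6809 / 4.624e+07 = 0.010898
20 log₁₀(0.010898) = -39.25 dB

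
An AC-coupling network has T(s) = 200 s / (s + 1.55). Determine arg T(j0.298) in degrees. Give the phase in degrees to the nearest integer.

∠(j0.298) = 90.00°
∠(j0.298 + 1.55) = arctan(0.298/1.55) = 10.88°
∠T(j0.298) = 90.00° − 10.88° = 79.12°

79 deg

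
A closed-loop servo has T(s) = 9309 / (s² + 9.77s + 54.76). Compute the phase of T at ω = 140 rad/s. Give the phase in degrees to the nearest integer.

∠[(j140)² + 9.77(j140) + 54.76] = ∠[-19545 + j1367.8] = 176.00°
∠T(j140) = −176.00° = -176.00°

-176°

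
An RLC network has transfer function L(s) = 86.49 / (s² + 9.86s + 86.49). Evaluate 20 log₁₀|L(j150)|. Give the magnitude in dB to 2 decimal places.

-48.29 dB

|(j150)² + 9.86(j150) + 86.49| = |-22414 + j1479| = 2.246e+04
|L(j150)| = 86.49 / 2.246e+04 = 0.0038505
20 log₁₀(0.0038505) = -48.290 dB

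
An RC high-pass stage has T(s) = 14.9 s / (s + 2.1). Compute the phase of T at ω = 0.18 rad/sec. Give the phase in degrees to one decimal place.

85.1°

∠(j0.18) = 90.00°
∠(j0.18 + 2.1) = arctan(0.18/2.1) = 4.90°
∠T(j0.18) = 90.00° − 4.90° = 85.10°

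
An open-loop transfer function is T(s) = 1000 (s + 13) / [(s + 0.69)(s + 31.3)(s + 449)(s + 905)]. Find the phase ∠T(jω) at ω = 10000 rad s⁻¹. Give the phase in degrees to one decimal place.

∠(j10000 + 13) = arctan(10000/13) = 89.93°
∠(j10000 + 0.69) = arctan(10000/0.69) = 90.00°
∠(j10000 + 31.3) = arctan(10000/31.3) = 89.82°
∠(j10000 + 449) = arctan(10000/449) = 87.43°
∠(j10000 + 905) = arctan(10000/905) = 84.83°
∠T(j10000) = 89.93° − (90.00° + 89.82° + 87.43° + 84.83°) = -262.15°

-262.1 deg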